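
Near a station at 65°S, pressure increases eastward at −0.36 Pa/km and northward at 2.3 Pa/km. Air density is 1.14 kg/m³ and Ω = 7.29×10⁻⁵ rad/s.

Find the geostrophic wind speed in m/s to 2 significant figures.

15 m/s

Coriolis parameter at 65°S:
f = 2Ω sin φ = 2 × 7.29×10⁻⁵ × sin 65° = 1.32×10⁻⁴ s⁻¹
In the Southern Hemisphere f is negative: f = −1.32×10⁻⁴ s⁻¹.
Component geostrophic relations (x east, y north):
u_g = −(1/(fρ)) ∂P/∂y,  v_g = (1/(fρ)) ∂P/∂x
u_g = −(2.3×10⁻³)/(−1.32×10⁻⁴ × 1.14) = 15.3 m/s;  v_g = (−0.36×10⁻³)/(−1.32×10⁻⁴ × 1.14) = 2.39 m/s
|V_g| = √(u_g² + v_g²) = 15.5 m/s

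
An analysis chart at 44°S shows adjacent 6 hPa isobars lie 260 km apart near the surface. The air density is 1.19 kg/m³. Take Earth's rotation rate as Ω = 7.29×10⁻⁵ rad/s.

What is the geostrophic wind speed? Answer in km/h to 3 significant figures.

68.9 km/h

Coriolis parameter at 44°S:
f = 2Ω sin φ = 2 × 7.29×10⁻⁵ × sin 44° = 1.01×10⁻⁴ s⁻¹
Pressure gradient: |∂P/∂n| = 600 Pa / 260000 m = 2.31×10⁻³ Pa/m
Geostrophic balance (pressure-gradient force = Coriolis force):
V_g = (1/(fρ)) |∂P/∂n| = 2.31×10⁻³ / (1.01×10⁻⁴ × 1.19) = 19.1 m/s
Converting: 19.1 m/s × 3.6 = 68.9 km/h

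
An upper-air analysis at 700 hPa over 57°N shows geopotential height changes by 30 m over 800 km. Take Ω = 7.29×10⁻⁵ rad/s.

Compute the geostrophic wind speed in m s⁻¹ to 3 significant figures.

3.01 m s⁻¹

Coriolis parameter at 57°N:
f = 2Ω sin φ = 2 × 7.29×10⁻⁵ × sin 57° = 1.22×10⁻⁴ s⁻¹
Height gradient: |∂Z/∂n| = 30 m / 800000 m = 3.75×10⁻⁵
On a pressure surface, geostrophic balance gives V_g = (g/f)|∂Z/∂n|:
V_g = 9.81 × 3.75×10⁻⁵ / 1.22×10⁻⁴ = 3.01 m/s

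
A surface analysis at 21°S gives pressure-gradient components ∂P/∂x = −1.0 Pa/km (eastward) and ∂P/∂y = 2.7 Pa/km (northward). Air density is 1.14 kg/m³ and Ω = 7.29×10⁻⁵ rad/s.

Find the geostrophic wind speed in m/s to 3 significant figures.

Coriolis parameter at 21°S:
f = 2Ω sin φ = 2 × 7.29×10⁻⁵ × sin 21° = 5.23×10⁻⁵ s⁻¹
In the Southern Hemisphere f is negative: f = −5.23×10⁻⁵ s⁻¹.
Component geostrophic relations (x east, y north):
u_g = −(1/(fρ)) ∂P/∂y,  v_g = (1/(fρ)) ∂P/∂x
u_g = −(2.7×10⁻³)/(−5.23×10⁻⁵ × 1.14) = 45.3 m/s;  v_g = (−1.0×10⁻³)/(−5.23×10⁻⁵ × 1.14) = 16.8 m/s
|V_g| = √(u_g² + v_g²) = 48.3 m/s

48.3 m/s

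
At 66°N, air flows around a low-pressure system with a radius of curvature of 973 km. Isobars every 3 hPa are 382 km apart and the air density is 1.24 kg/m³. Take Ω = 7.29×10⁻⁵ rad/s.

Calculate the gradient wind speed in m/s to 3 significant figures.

4.59 m/s

Coriolis parameter at 66°N:
f = 2Ω sin φ = 2 × 7.29×10⁻⁵ × sin 66° = 1.33×10⁻⁴ s⁻¹
Pressure gradient: |∂P/∂n| = 300 Pa / 382000 m = 7.85×10⁻⁴ Pa/m
Geostrophic speed: V_g = |∂P/∂n|/(fρ) = 7.85×10⁻⁴/(1.33×10⁻⁴ × 1.24) = 4.75 m/s
Around a low, centrifugal force acts outward with Coriolis, so pressure-gradient force balances both:
(1/ρ)|∂P/∂n| = fV + V²/R  →  V² + fR·V − fR·V_g = 0
With fR = 1.33×10⁻⁴ × 973×10³ m = 130 m/s:
V = [−fR + √((fR)² + 4 fR V_g)]/2 = [−130 + √(130² + 4×130×4.75)]/2 = 4.59 m/s
Subgeostrophic (V < V_g = 4.75 m/s), as expected around a low.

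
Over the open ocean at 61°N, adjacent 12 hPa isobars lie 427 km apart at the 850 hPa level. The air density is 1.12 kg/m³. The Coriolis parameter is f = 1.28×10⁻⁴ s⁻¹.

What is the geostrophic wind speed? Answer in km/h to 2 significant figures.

Pressure gradient: |∂P/∂n| = 1200 Pa / 427000 m = 2.81×10⁻³ Pa/m
Geostrophic balance (pressure-gradient force = Coriolis force):
V_g = (1/(fρ)) |∂P/∂n| = 2.81×10⁻³ / (1.28×10⁻⁴ × 1.12) = 19.6 m/s
Converting: 19.6 m/s × 3.6 = 71 km/h

71 km/h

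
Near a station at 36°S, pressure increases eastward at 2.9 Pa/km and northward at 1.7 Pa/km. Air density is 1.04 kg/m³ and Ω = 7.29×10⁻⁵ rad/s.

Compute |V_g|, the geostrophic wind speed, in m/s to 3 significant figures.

Coriolis parameter at 36°S:
f = 2Ω sin φ = 2 × 7.29×10⁻⁵ × sin 36° = 8.57×10⁻⁵ s⁻¹
In the Southern Hemisphere f is negative: f = −8.57×10⁻⁵ s⁻¹.
Component geostrophic relations (x east, y north):
u_g = −(1/(fρ)) ∂P/∂y,  v_g = (1/(fρ)) ∂P/∂x
u_g = −(1.7×10⁻³)/(−8.57×10⁻⁵ × 1.04) = 19.1 m/s;  v_g = (2.9×10⁻³)/(−8.57×10⁻⁵ × 1.04) = −32.5 m/s
|V_g| = √(u_g² + v_g²) = 37.7 m/s

37.7 m/s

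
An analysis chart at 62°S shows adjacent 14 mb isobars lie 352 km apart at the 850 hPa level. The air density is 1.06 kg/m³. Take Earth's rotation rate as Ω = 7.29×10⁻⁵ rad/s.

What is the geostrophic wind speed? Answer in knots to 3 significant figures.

Coriolis parameter at 62°S:
f = 2Ω sin φ = 2 × 7.29×10⁻⁵ × sin 62° = 1.29×10⁻⁴ s⁻¹
Pressure gradient: |∂P/∂n| = 1400 Pa / 352000 m = 3.98×10⁻³ Pa/m
Geostrophic balance (pressure-gradient force = Coriolis force):
V_g = (1/(fρ)) |∂P/∂n| = 3.98×10⁻³ / (1.29×10⁻⁴ × 1.06) = 29.1 m/s
Converting: 29.1 m/s × 1.944 = 56.7 knots

56.7 knots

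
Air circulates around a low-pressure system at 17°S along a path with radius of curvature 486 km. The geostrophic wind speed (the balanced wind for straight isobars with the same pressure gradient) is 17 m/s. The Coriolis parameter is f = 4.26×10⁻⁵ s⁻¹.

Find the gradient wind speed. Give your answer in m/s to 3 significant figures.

Around a low, centrifugal force acts outward with Coriolis, so pressure-gradient force balances both:
(1/ρ)|∂P/∂n| = fV + V²/R  →  V² + fR·V − fR·V_g = 0
With fR = 4.26×10⁻⁵ × 486×10³ m = 20.7 m/s:
V = [−fR + √((fR)² + 4 fR V_g)]/2 = [−20.7 + √(20.7² + 4×20.7×17)]/2 = 11.1 m/s
Subgeostrophic (V < V_g = 17 m/s), as expected around a low.

11.1 m/s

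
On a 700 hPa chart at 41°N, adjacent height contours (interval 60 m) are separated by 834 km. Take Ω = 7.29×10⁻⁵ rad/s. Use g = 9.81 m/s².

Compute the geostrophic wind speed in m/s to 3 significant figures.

Coriolis parameter at 41°N:
f = 2Ω sin φ = 2 × 7.29×10⁻⁵ × sin 41° = 9.57×10⁻⁵ s⁻¹
Height gradient: |∂Z/∂n| = 60 m / 834000 m = 7.19×10⁻⁵
On a pressure surface, geostrophic balance gives V_g = (g/f)|∂Z/∂n|:
V_g = 9.81 × 7.19×10⁻⁵ / 9.57×10⁻⁵ = 7.38 m/s

7.38 m/s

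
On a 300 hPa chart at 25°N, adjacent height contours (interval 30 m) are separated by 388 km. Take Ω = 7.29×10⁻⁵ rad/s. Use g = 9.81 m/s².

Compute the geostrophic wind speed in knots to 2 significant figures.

Coriolis parameter at 25°N:
f = 2Ω sin φ = 2 × 7.29×10⁻⁵ × sin 25° = 6.16×10⁻⁵ s⁻¹
Height gradient: |∂Z/∂n| = 30 m / 388000 m = 7.73×10⁻⁵
On a pressure surface, geostrophic balance gives V_g = (g/f)|∂Z/∂n|:
V_g = 9.81 × 7.73×10⁻⁵ / 6.16×10⁻⁵ = 12.3 m/s
Converting: 12.3 m/s × 1.944 = 24 knots

24 knots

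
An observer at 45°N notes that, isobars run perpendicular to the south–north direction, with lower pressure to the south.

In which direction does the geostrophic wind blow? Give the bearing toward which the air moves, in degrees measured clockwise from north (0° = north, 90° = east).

270°

The pressure-gradient force points toward the south (bearing 180°).
Geostrophic balance: in the Northern Hemisphere the Coriolis force deflects motion to the right, so the geostrophic wind blows 90° to the right of the pressure-gradient force (low pressure on the left).
Rotating 180° by 90° clockwise gives 270° — the wind blows toward the west.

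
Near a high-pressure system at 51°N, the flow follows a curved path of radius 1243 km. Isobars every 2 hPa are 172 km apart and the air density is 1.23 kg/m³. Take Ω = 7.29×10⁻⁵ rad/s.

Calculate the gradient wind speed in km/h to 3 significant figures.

32.1 km/h

Coriolis parameter at 51°N:
f = 2Ω sin φ = 2 × 7.29×10⁻⁵ × sin 51° = 1.13×10⁻⁴ s⁻¹
Pressure gradient: |∂P/∂n| = 200 Pa / 172000 m = 1.16×10⁻³ Pa/m
Geostrophic speed: V_g = |∂P/∂n|/(fρ) = 1.16×10⁻³/(1.13×10⁻⁴ × 1.23) = 8.34 m/s
Around a high, pressure-gradient force acts outward with centrifugal, so Coriolis balances both:
fV = (1/ρ)|∂P/∂n| + V²/R  →  V² − fR·V + fR·V_g = 0
With fR = 1.13×10⁻⁴ × 1243×10³ m = 141 m/s:
V = [fR − √((fR)² − 4 fR V_g)]/2 = [141 − √(141² − 4×141×8.34)]/2 = 8.91 m/s
Supergeostrophic (V > V_g = 8.34 m/s), as expected around a high.
Converting: 8.91 m/s × 3.6 = 32.1 km/h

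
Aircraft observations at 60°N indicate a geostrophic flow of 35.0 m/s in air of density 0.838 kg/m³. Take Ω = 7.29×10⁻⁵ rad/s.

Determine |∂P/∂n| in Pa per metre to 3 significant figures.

3.70×10⁻³ Pa/m

Coriolis parameter at 60°N:
f = 2Ω sin φ = 2 × 7.29×10⁻⁵ × sin 60° = 1.26×10⁻⁴ s⁻¹
Geostrophic balance rearranged: |∂P/∂n| = f ρ V_g
|∂P/∂n| = 1.26×10⁻⁴ × 0.838 × 35.0 = 3.70×10⁻³ Pa/m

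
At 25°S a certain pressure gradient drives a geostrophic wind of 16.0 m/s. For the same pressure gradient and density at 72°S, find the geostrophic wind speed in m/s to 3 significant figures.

With the same pressure gradient and density, V_g ∝ 1/f ∝ 1/sin φ.
V₂ = V₁ · sin φ₁ / sin φ₂ = 16.0 × sin 25° / sin 72°
V₂ = 16.0 × 0.4226/0.9511 = 7.11 m/s

7.11 m/s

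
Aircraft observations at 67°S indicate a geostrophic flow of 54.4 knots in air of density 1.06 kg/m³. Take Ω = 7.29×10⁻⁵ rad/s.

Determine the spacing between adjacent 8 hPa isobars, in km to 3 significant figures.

201 km

Coriolis parameter at 67°S:
f = 2Ω sin φ = 2 × 7.29×10⁻⁵ × sin 67° = 1.34×10⁻⁴ s⁻¹
Wind speed in SI: 54.4 knots = 28.0 m/s
Geostrophic balance rearranged: |∂P/∂n| = f ρ V_g
|∂P/∂n| = 1.34×10⁻⁴ × 1.06 × 28.0 = 3.98×10⁻³ Pa/m
Isobar spacing: Δn = ΔP/|∂P/∂n| = 800 Pa / 3.98×10⁻³ Pa/m = 200939 m ≈ 201 km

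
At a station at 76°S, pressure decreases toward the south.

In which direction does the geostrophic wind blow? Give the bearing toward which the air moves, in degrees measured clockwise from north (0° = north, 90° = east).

090°

The pressure-gradient force points toward the south (bearing 180°).
Geostrophic balance: in the Southern Hemisphere the Coriolis force deflects motion to the left, so the geostrophic wind blows 90° to the left of the pressure-gradient force (low pressure on the right).
Rotating 180° by 90° counterclockwise gives 090° — the wind blows toward the east.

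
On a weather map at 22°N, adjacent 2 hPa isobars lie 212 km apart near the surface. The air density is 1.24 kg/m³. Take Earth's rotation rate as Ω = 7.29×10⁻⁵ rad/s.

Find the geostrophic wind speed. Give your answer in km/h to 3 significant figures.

Coriolis parameter at 22°N:
f = 2Ω sin φ = 2 × 7.29×10⁻⁵ × sin 22° = 5.46×10⁻⁵ s⁻¹
Pressure gradient: |∂P/∂n| = 200 Pa / 212000 m = 9.43×10⁻⁴ Pa/m
Geostrophic balance (pressure-gradient force = Coriolis force):
V_g = (1/(fρ)) |∂P/∂n| = 9.43×10⁻⁴ / (5.46×10⁻⁵ × 1.24) = 13.9 m/s
Converting: 13.9 m/s × 3.6 = 50.1 km/h

50.1 km/h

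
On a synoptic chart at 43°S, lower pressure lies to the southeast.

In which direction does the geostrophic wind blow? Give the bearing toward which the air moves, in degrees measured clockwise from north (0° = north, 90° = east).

045°

The pressure-gradient force points toward the southeast (bearing 135°).
Geostrophic balance: in the Southern Hemisphere the Coriolis force deflects motion to the left, so the geostrophic wind blows 90° to the left of the pressure-gradient force (low pressure on the right).
Rotating 135° by 90° counterclockwise gives 045° — the wind blows toward the northeast.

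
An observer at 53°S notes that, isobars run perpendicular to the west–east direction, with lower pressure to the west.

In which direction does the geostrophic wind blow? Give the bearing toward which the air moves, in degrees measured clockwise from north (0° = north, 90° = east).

The pressure-gradient force points toward the west (bearing 270°).
Geostrophic balance: in the Southern Hemisphere the Coriolis force deflects motion to the left, so the geostrophic wind blows 90° to the left of the pressure-gradient force (low pressure on the right).
Rotating 270° by 90° counterclockwise gives 180° — the wind blows toward the south.

180°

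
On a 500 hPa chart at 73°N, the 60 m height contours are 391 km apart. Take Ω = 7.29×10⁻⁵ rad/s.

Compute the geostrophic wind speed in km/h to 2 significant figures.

39 km/h

Coriolis parameter at 73°N:
f = 2Ω sin φ = 2 × 7.29×10⁻⁵ × sin 73° = 1.39×10⁻⁴ s⁻¹
Height gradient: |∂Z/∂n| = 60 m / 391000 m = 1.53×10⁻⁴
On a pressure surface, geostrophic balance gives V_g = (g/f)|∂Z/∂n|:
V_g = 9.81 × 1.53×10⁻⁴ / 1.39×10⁻⁴ = 10.8 m/s
Converting: 10.8 m/s × 3.6 = 39 km/h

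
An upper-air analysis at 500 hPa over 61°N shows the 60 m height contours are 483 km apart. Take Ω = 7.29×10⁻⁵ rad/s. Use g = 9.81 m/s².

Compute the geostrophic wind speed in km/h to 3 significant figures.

Coriolis parameter at 61°N:
f = 2Ω sin φ = 2 × 7.29×10⁻⁵ × sin 61° = 1.28×10⁻⁴ s⁻¹
Height gradient: |∂Z/∂n| = 60 m / 483000 m = 1.24×10⁻⁴
On a pressure surface, geostrophic balance gives V_g = (g/f)|∂Z/∂n|:
V_g = 9.81 × 1.24×10⁻⁴ / 1.28×10⁻⁴ = 9.56 m/s
Converting: 9.56 m/s × 3.6 = 34.4 km/h

34.4 km/h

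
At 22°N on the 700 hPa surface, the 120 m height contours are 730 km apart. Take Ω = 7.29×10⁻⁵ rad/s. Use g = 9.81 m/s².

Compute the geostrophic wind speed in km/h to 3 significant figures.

Coriolis parameter at 22°N:
f = 2Ω sin φ = 2 × 7.29×10⁻⁵ × sin 22° = 5.46×10⁻⁵ s⁻¹
Height gradient: |∂Z/∂n| = 120 m / 730000 m = 1.64×10⁻⁴
On a pressure surface, geostrophic balance gives V_g = (g/f)|∂Z/∂n|:
V_g = 9.81 × 1.64×10⁻⁴ / 5.46×10⁻⁵ = 29.5 m/s
Converting: 29.5 m/s × 3.6 = 106 km/h

106 km/h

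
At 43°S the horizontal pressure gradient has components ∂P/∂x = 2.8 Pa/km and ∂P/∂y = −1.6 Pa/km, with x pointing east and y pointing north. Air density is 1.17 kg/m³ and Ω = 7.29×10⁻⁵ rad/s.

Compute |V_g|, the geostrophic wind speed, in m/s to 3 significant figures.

Coriolis parameter at 43°S:
f = 2Ω sin φ = 2 × 7.29×10⁻⁵ × sin 43° = 9.94×10⁻⁵ s⁻¹
In the Southern Hemisphere f is negative: f = −9.94×10⁻⁵ s⁻¹.
Component geostrophic relations (x east, y north):
u_g = −(1/(fρ)) ∂P/∂y,  v_g = (1/(fρ)) ∂P/∂x
u_g = −(−1.6×10⁻³)/(−9.94×10⁻⁵ × 1.17) = −13.8 m/s;  v_g = (2.8×10⁻³)/(−9.94×10⁻⁵ × 1.17) = −24.1 m/s
|V_g| = √(u_g² + v_g²) = 27.7 m/s

27.7 m/s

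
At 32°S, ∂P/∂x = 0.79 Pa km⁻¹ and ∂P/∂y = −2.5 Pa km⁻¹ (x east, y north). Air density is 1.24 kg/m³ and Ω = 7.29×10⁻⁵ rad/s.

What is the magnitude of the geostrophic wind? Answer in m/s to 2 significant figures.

Coriolis parameter at 32°S:
f = 2Ω sin φ = 2 × 7.29×10⁻⁵ × sin 32° = 7.73×10⁻⁵ s⁻¹
In the Southern Hemisphere f is negative: f = −7.73×10⁻⁵ s⁻¹.
Component geostrophic relations (x east, y north):
u_g = −(1/(fρ)) ∂P/∂y,  v_g = (1/(fρ)) ∂P/∂x
u_g = −(−2.5×10⁻³)/(−7.73×10⁻⁵ × 1.24) = −26.1 m/s;  v_g = (0.79×10⁻³)/(−7.73×10⁻⁵ × 1.24) = −8.25 m/s
|V_g| = √(u_g² + v_g²) = 27.4 m/s

27 m/s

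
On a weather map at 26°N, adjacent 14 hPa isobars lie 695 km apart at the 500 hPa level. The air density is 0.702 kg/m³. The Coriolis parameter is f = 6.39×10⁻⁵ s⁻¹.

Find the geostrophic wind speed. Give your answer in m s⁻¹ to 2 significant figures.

Pressure gradient: |∂P/∂n| = 1400 Pa / 695000 m = 2.01×10⁻³ Pa/m
Geostrophic balance (pressure-gradient force = Coriolis force):
V_g = (1/(fρ)) |∂P/∂n| = 2.01×10⁻³ / (6.39×10⁻⁵ × 0.702) = 44.9 m/s

45 m s⁻¹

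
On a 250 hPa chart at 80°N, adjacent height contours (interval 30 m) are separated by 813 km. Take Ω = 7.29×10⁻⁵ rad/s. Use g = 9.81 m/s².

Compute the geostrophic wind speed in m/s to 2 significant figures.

Coriolis parameter at 80°N:
f = 2Ω sin φ = 2 × 7.29×10⁻⁵ × sin 80° = 1.44×10⁻⁴ s⁻¹
Height gradient: |∂Z/∂n| = 30 m / 813000 m = 3.69×10⁻⁵
On a pressure surface, geostrophic balance gives V_g = (g/f)|∂Z/∂n|:
V_g = 9.81 × 3.69×10⁻⁵ / 1.44×10⁻⁴ = 2.52 m/s

2.5 m/s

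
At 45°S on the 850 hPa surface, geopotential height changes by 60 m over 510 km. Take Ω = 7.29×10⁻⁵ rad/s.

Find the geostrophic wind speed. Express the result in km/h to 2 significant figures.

40 km/h

Coriolis parameter at 45°S:
f = 2Ω sin φ = 2 × 7.29×10⁻⁵ × sin 45° = 1.03×10⁻⁴ s⁻¹
Height gradient: |∂Z/∂n| = 60 m / 510000 m = 1.18×10⁻⁴
On a pressure surface, geostrophic balance gives V_g = (g/f)|∂Z/∂n|:
V_g = 9.81 × 1.18×10⁻⁴ / 1.03×10⁻⁴ = 11.2 m/s
Converting: 11.2 m/s × 3.6 = 40 km/h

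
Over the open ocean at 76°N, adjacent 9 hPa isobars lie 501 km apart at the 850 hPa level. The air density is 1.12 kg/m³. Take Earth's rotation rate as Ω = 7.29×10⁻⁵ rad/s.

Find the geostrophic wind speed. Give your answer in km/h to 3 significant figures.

40.8 km/h

Coriolis parameter at 76°N:
f = 2Ω sin φ = 2 × 7.29×10⁻⁵ × sin 76° = 1.41×10⁻⁴ s⁻¹
Pressure gradient: |∂P/∂n| = 900 Pa / 501000 m = 1.80×10⁻³ Pa/m
Geostrophic balance (pressure-gradient force = Coriolis force):
V_g = (1/(fρ)) |∂P/∂n| = 1.80×10⁻³ / (1.41×10⁻⁴ × 1.12) = 11.3 m/s
Converting: 11.3 m/s × 3.6 = 40.8 km/h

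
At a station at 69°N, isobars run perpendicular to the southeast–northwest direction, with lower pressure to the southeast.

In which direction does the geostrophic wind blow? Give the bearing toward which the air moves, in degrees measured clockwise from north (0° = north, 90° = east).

225°

The pressure-gradient force points toward the southeast (bearing 135°).
Geostrophic balance: in the Northern Hemisphere the Coriolis force deflects motion to the right, so the geostrophic wind blows 90° to the right of the pressure-gradient force (low pressure on the left).
Rotating 135° by 90° clockwise gives 225° — the wind blows toward the southwest.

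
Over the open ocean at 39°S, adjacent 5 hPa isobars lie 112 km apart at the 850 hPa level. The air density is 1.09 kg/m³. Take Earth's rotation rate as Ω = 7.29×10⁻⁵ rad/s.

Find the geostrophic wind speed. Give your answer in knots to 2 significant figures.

Coriolis parameter at 39°S:
f = 2Ω sin φ = 2 × 7.29×10⁻⁵ × sin 39° = 9.18×10⁻⁵ s⁻¹
Pressure gradient: |∂P/∂n| = 500 Pa / 112000 m = 4.46×10⁻³ Pa/m
Geostrophic balance (pressure-gradient force = Coriolis force):
V_g = (1/(fρ)) |∂P/∂n| = 4.46×10⁻³ / (9.18×10⁻⁵ × 1.09) = 44.6 m/s
Converting: 44.6 m/s × 1.944 = 87 knots

87 knots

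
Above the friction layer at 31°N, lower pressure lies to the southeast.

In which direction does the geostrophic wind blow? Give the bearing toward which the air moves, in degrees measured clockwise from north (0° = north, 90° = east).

225°

The pressure-gradient force points toward the southeast (bearing 135°).
Geostrophic balance: in the Northern Hemisphere the Coriolis force deflects motion to the right, so the geostrophic wind blows 90° to the right of the pressure-gradient force (low pressure on the left).
Rotating 135° by 90° clockwise gives 225° — the wind blows toward the southwest.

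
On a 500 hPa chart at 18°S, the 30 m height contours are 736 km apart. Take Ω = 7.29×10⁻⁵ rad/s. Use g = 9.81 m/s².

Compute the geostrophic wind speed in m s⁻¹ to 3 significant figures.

Coriolis parameter at 18°S:
f = 2Ω sin φ = 2 × 7.29×10⁻⁵ × sin 18° = 4.51×10⁻⁵ s⁻¹
Height gradient: |∂Z/∂n| = 30 m / 736000 m = 4.08×10⁻⁵
On a pressure surface, geostrophic balance gives V_g = (g/f)|∂Z/∂n|:
V_g = 9.81 × 4.08×10⁻⁵ / 4.51×10⁻⁵ = 8.88 m/s

8.88 m s⁻¹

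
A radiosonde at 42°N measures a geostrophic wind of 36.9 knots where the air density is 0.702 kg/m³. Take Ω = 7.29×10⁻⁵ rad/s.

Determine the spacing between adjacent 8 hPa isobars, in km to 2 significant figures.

Coriolis parameter at 42°N:
f = 2Ω sin φ = 2 × 7.29×10⁻⁵ × sin 42° = 9.76×10⁻⁵ s⁻¹
Wind speed in SI: 36.9 knots = 19.0 m/s
Geostrophic balance rearranged: |∂P/∂n| = f ρ V_g
|∂P/∂n| = 9.76×10⁻⁵ × 0.702 × 19.0 = 1.30×10⁻³ Pa/m
Isobar spacing: Δn = ΔP/|∂P/∂n| = 800 Pa / 1.30×10⁻³ Pa/m = 615347 m ≈ 620 km

620 km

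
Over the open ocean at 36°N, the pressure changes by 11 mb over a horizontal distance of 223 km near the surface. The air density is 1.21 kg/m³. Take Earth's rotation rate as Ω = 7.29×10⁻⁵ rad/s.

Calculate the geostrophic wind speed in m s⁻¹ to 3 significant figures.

Coriolis parameter at 36°N:
f = 2Ω sin φ = 2 × 7.29×10⁻⁵ × sin 36° = 8.57×10⁻⁵ s⁻¹
Pressure gradient: |∂P/∂n| = 1100 Pa / 223000 m = 4.93×10⁻³ Pa/m
Geostrophic balance (pressure-gradient force = Coriolis force):
V_g = (1/(fρ)) |∂P/∂n| = 4.93×10⁻³ / (8.57×10⁻⁵ × 1.21) = 47.6 m/s

47.6 m s⁻¹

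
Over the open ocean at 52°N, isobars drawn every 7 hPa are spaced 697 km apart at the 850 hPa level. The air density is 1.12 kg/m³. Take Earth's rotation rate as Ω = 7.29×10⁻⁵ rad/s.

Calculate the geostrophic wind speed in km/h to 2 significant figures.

28 km/h

Coriolis parameter at 52°N:
f = 2Ω sin φ = 2 × 7.29×10⁻⁵ × sin 52° = 1.15×10⁻⁴ s⁻¹
Pressure gradient: |∂P/∂n| = 700 Pa / 697000 m = 1.00×10⁻³ Pa/m
Geostrophic balance (pressure-gradient force = Coriolis force):
V_g = (1/(fρ)) |∂P/∂n| = 1.00×10⁻³ / (1.15×10⁻⁴ × 1.12) = 7.80 m/s
Converting: 7.80 m/s × 3.6 = 28 km/h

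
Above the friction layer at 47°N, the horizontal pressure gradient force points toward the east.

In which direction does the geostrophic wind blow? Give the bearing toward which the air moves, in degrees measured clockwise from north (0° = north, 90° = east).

The pressure-gradient force points toward the east (bearing 090°).
Geostrophic balance: in the Northern Hemisphere the Coriolis force deflects motion to the right, so the geostrophic wind blows 90° to the right of the pressure-gradient force (low pressure on the left).
Rotating 090° by 90° clockwise gives 180° — the wind blows toward the south.

180°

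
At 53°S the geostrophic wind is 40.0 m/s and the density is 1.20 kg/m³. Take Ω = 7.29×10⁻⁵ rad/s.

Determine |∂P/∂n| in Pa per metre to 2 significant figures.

5.6×10⁻³ Pa/m

Coriolis parameter at 53°S:
f = 2Ω sin φ = 2 × 7.29×10⁻⁵ × sin 53° = 1.16×10⁻⁴ s⁻¹
Geostrophic balance rearranged: |∂P/∂n| = f ρ V_g
|∂P/∂n| = 1.16×10⁻⁴ × 1.20 × 40.0 = 5.59×10⁻³ Pa/m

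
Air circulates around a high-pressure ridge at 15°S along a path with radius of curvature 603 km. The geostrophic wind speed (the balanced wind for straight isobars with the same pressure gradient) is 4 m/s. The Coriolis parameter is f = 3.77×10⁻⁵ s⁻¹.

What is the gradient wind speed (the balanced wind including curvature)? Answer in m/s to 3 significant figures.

Around a high, pressure-gradient force acts outward with centrifugal, so Coriolis balances both:
fV = (1/ρ)|∂P/∂n| + V²/R  →  V² − fR·V + fR·V_g = 0
With fR = 3.77×10⁻⁵ × 603×10³ m = 22.7 m/s:
V = [fR − √((fR)² − 4 fR V_g)]/2 = [22.7 − √(22.7² − 4×22.7×4)]/2 = 5.18 m/s
Supergeostrophic (V > V_g = 4 m/s), as expected around a high.

5.18 m/s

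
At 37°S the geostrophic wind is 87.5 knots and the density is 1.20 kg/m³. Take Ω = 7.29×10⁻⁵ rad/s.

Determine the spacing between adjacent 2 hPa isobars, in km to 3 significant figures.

42.2 km

Coriolis parameter at 37°S:
f = 2Ω sin φ = 2 × 7.29×10⁻⁵ × sin 37° = 8.77×10⁻⁵ s⁻¹
Wind speed in SI: 87.5 knots = 45.0 m/s
Geostrophic balance rearranged: |∂P/∂n| = f ρ V_g
|∂P/∂n| = 8.77×10⁻⁵ × 1.20 × 45.0 = 4.74×10⁻³ Pa/m
Isobar spacing: Δn = ΔP/|∂P/∂n| = 200 Pa / 4.74×10⁻³ Pa/m = 42197 m ≈ 42.2 km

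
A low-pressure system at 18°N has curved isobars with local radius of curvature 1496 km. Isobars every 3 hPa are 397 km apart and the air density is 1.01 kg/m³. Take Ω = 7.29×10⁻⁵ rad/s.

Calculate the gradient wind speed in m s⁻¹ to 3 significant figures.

13.8 m s⁻¹

Coriolis parameter at 18°N:
f = 2Ω sin φ = 2 × 7.29×10⁻⁵ × sin 18° = 4.51×10⁻⁵ s⁻¹
Pressure gradient: |∂P/∂n| = 300 Pa / 397000 m = 7.56×10⁻⁴ Pa/m
Geostrophic speed: V_g = |∂P/∂n|/(fρ) = 7.56×10⁻⁴/(4.51×10⁻⁵ × 1.01) = 16.6 m/s
Around a low, centrifugal force acts outward with Coriolis, so pressure-gradient force balances both:
(1/ρ)|∂P/∂n| = fV + V²/R  →  V² + fR·V − fR·V_g = 0
With fR = 4.51×10⁻⁵ × 1496×10³ m = 67.4 m/s:
V = [−fR + √((fR)² + 4 fR V_g)]/2 = [−67.4 + √(67.4² + 4×67.4×16.6)]/2 = 13.8 m/s
Subgeostrophic (V < V_g = 16.6 m/s), as expected around a low.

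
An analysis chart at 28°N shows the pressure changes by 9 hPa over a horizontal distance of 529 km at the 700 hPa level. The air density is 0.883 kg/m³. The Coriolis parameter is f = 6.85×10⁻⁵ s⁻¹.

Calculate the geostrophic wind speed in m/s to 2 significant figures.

Pressure gradient: |∂P/∂n| = 900 Pa / 529000 m = 1.70×10⁻³ Pa/m
Geostrophic balance (pressure-gradient force = Coriolis force):
V_g = (1/(fρ)) |∂P/∂n| = 1.70×10⁻³ / (6.85×10⁻⁵ × 0.883) = 28.1 m/s

28 m/s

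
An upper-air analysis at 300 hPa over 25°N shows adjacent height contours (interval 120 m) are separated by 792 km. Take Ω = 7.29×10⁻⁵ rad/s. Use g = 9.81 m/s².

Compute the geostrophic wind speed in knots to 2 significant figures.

Coriolis parameter at 25°N:
f = 2Ω sin φ = 2 × 7.29×10⁻⁵ × sin 25° = 6.16×10⁻⁵ s⁻¹
Height gradient: |∂Z/∂n| = 120 m / 792000 m = 1.52×10⁻⁴
On a pressure surface, geostrophic balance gives V_g = (g/f)|∂Z/∂n|:
V_g = 9.81 × 1.52×10⁻⁴ / 6.16×10⁻⁵ = 24.1 m/s
Converting: 24.1 m/s × 1.944 = 47 knots

47 knots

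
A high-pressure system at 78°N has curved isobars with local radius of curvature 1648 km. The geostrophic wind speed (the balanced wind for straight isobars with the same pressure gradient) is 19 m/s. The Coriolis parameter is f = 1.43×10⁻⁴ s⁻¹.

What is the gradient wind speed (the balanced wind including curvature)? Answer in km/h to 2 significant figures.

75 km/h

Around a high, pressure-gradient force acts outward with centrifugal, so Coriolis balances both:
fV = (1/ρ)|∂P/∂n| + V²/R  →  V² − fR·V + fR·V_g = 0
With fR = 1.43×10⁻⁴ × 1648×10³ m = 236 m/s:
V = [fR − √((fR)² − 4 fR V_g)]/2 = [236 − √(236² − 4×236×19)]/2 = 20.8 m/s
Supergeostrophic (V > V_g = 19 m/s), as expected around a high.
Converting: 20.8 m/s × 3.6 = 75 km/h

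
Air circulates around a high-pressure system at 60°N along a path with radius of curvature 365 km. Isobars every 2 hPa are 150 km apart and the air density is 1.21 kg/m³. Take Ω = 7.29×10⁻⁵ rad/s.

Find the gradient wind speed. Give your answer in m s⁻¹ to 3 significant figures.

11.7 m s⁻¹

Coriolis parameter at 60°N:
f = 2Ω sin φ = 2 × 7.29×10⁻⁵ × sin 60° = 1.26×10⁻⁴ s⁻¹
Pressure gradient: |∂P/∂n| = 200 Pa / 150000 m = 1.33×10⁻³ Pa/m
Geostrophic speed: V_g = |∂P/∂n|/(fρ) = 1.33×10⁻³/(1.26×10⁻⁴ × 1.21) = 8.73 m/s
Around a high, pressure-gradient force acts outward with centrifugal, so Coriolis balances both:
fV = (1/ρ)|∂P/∂n| + V²/R  →  V² − fR·V + fR·V_g = 0
With fR = 1.26×10⁻⁴ × 365×10³ m = 46.1 m/s:
V = [fR − √((fR)² − 4 fR V_g)]/2 = [46.1 − √(46.1² − 4×46.1×8.73)]/2 = 11.7 m/s
Supergeostrophic (V > V_g = 8.73 m/s), as expected around a high.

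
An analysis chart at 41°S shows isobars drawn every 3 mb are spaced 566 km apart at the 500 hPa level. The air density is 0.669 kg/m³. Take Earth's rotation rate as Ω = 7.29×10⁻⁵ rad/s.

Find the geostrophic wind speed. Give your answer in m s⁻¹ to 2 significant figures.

Coriolis parameter at 41°S:
f = 2Ω sin φ = 2 × 7.29×10⁻⁵ × sin 41° = 9.57×10⁻⁵ s⁻¹
Pressure gradient: |∂P/∂n| = 300 Pa / 566000 m = 5.30×10⁻⁴ Pa/m
Geostrophic balance (pressure-gradient force = Coriolis force):
V_g = (1/(fρ)) |∂P/∂n| = 5.30×10⁻⁴ / (9.57×10⁻⁵ × 0.669) = 8.28 m/s

8.3 m s⁻¹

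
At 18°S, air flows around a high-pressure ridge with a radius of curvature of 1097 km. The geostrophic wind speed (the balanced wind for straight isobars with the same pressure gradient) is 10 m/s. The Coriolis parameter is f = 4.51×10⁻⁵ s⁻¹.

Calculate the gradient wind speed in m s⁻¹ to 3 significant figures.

13.9 m s⁻¹

Around a high, pressure-gradient force acts outward with centrifugal, so Coriolis balances both:
fV = (1/ρ)|∂P/∂n| + V²/R  →  V² − fR·V + fR·V_g = 0
With fR = 4.51×10⁻⁵ × 1097×10³ m = 49.5 m/s:
V = [fR − √((fR)² − 4 fR V_g)]/2 = [49.5 − √(49.5² − 4×49.5×10)]/2 = 13.9 m/s
Supergeostrophic (V > V_g = 10 m/s), as expected around a high.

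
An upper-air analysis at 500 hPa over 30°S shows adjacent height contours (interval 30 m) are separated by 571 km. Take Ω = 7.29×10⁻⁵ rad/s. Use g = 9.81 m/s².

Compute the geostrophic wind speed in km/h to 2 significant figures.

Coriolis parameter at 30°S:
f = 2Ω sin φ = 2 × 7.29×10⁻⁵ × sin 30° = 7.29×10⁻⁵ s⁻¹
Height gradient: |∂Z/∂n| = 30 m / 571000 m = 5.25×10⁻⁵
On a pressure surface, geostrophic balance gives V_g = (g/f)|∂Z/∂n|:
V_g = 9.81 × 5.25×10⁻⁵ / 7.29×10⁻⁵ = 7.07 m/s
Converting: 7.07 m/s × 3.6 = 25 km/h

25 km/h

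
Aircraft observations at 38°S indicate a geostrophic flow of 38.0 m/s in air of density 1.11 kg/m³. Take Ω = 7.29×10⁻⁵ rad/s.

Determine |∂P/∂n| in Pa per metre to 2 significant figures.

3.8×10⁻³ Pa/m

Coriolis parameter at 38°S:
f = 2Ω sin φ = 2 × 7.29×10⁻⁵ × sin 38° = 8.98×10⁻⁵ s⁻¹
Geostrophic balance rearranged: |∂P/∂n| = f ρ V_g
|∂P/∂n| = 8.98×10⁻⁵ × 1.11 × 38.0 = 3.79×10⁻³ Pa/m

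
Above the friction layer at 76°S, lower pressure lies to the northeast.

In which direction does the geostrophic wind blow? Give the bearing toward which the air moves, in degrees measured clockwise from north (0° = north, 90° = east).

The pressure-gradient force points toward the northeast (bearing 045°).
Geostrophic balance: in the Southern Hemisphere the Coriolis force deflects motion to the left, so the geostrophic wind blows 90° to the left of the pressure-gradient force (low pressure on the right).
Rotating 045° by 90° counterclockwise gives 315° — the wind blows toward the northwest.

315°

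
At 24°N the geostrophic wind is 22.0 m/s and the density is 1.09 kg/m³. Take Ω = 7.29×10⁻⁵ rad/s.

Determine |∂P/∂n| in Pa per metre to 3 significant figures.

1.42×10⁻³ Pa/m

Coriolis parameter at 24°N:
f = 2Ω sin φ = 2 × 7.29×10⁻⁵ × sin 24° = 5.93×10⁻⁵ s⁻¹
Geostrophic balance rearranged: |∂P/∂n| = f ρ V_g
|∂P/∂n| = 5.93×10⁻⁵ × 1.09 × 22.0 = 1.42×10⁻³ Pa/m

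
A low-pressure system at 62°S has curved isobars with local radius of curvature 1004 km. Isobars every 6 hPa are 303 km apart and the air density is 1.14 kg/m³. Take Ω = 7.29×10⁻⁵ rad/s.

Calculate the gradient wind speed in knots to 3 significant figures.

Coriolis parameter at 62°S:
f = 2Ω sin φ = 2 × 7.29×10⁻⁵ × sin 62° = 1.29×10⁻⁴ s⁻¹
Pressure gradient: |∂P/∂n| = 600 Pa / 303000 m = 1.98×10⁻³ Pa/m
Geostrophic speed: V_g = |∂P/∂n|/(fρ) = 1.98×10⁻³/(1.29×10⁻⁴ × 1.14) = 13.5 m/s
Around a low, centrifugal force acts outward with Coriolis, so pressure-gradient force balances both:
(1/ρ)|∂P/∂n| = fV + V²/R  →  V² + fR·V − fR·V_g = 0
With fR = 1.29×10⁻⁴ × 1004×10³ m = 129 m/s:
V = [−fR + √((fR)² + 4 fR V_g)]/2 = [−129 + √(129² + 4×129×13.5)]/2 = 12.3 m/s
Subgeostrophic (V < V_g = 13.5 m/s), as expected around a low.
Converting: 12.3 m/s × 1.944 = 23.9 knots

23.9 knots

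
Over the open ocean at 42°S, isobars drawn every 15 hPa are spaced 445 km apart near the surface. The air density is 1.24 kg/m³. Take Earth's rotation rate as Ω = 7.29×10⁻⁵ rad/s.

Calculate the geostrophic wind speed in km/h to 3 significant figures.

Coriolis parameter at 42°S:
f = 2Ω sin φ = 2 × 7.29×10⁻⁵ × sin 42° = 9.76×10⁻⁵ s⁻¹
Pressure gradient: |∂P/∂n| = 1500 Pa / 445000 m = 3.37×10⁻³ Pa/m
Geostrophic balance (pressure-gradient force = Coriolis force):
V_g = (1/(fρ)) |∂P/∂n| = 3.37×10⁻³ / (9.76×10⁻⁵ × 1.24) = 27.9 m/s
Converting: 27.9 m/s × 3.6 = 100 km/h

100 km/h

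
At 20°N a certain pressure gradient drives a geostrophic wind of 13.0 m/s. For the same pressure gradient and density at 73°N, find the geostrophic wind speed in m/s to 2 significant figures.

With the same pressure gradient and density, V_g ∝ 1/f ∝ 1/sin φ.
V₂ = V₁ · sin φ₁ / sin φ₂ = 13.0 × sin 20° / sin 73°
V₂ = 13.0 × 0.3420/0.9563 = 4.6 m/s

4.6 m/s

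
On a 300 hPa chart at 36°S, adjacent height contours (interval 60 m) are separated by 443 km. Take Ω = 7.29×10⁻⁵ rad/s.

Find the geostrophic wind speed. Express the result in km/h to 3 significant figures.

55.8 km/h

Coriolis parameter at 36°S:
f = 2Ω sin φ = 2 × 7.29×10⁻⁵ × sin 36° = 8.57×10⁻⁵ s⁻¹
Height gradient: |∂Z/∂n| = 60 m / 443000 m = 1.35×10⁻⁴
On a pressure surface, geostrophic balance gives V_g = (g/f)|∂Z/∂n|:
V_g = 9.81 × 1.35×10⁻⁴ / 8.57×10⁻⁵ = 15.5 m/s
Converting: 15.5 m/s × 3.6 = 55.8 km/h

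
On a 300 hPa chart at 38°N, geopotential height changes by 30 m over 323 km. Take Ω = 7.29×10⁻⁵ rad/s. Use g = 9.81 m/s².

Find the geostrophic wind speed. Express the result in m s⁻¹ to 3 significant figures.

Coriolis parameter at 38°N:
f = 2Ω sin φ = 2 × 7.29×10⁻⁵ × sin 38° = 8.98×10⁻⁵ s⁻¹
Height gradient: |∂Z/∂n| = 30 m / 323000 m = 9.29×10⁻⁵
On a pressure surface, geostrophic balance gives V_g = (g/f)|∂Z/∂n|:
V_g = 9.81 × 9.29×10⁻⁵ / 8.98×10⁻⁵ = 10.2 m/s

10.2 m s⁻¹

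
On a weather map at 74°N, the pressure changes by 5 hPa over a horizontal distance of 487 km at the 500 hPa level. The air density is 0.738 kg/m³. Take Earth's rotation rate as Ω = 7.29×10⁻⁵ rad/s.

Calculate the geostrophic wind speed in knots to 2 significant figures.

19 knots

Coriolis parameter at 74°N:
f = 2Ω sin φ = 2 × 7.29×10⁻⁵ × sin 74° = 1.40×10⁻⁴ s⁻¹
Pressure gradient: |∂P/∂n| = 500 Pa / 487000 m = 1.03×10⁻³ Pa/m
Geostrophic balance (pressure-gradient force = Coriolis force):
V_g = (1/(fρ)) |∂P/∂n| = 1.03×10⁻³ / (1.40×10⁻⁴ × 0.738) = 9.93 m/s
Converting: 9.93 m/s × 1.944 = 19 knots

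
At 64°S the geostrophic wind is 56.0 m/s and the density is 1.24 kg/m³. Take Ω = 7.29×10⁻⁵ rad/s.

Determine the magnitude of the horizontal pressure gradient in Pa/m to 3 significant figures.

9.10×10⁻³ Pa/m

Coriolis parameter at 64°S:
f = 2Ω sin φ = 2 × 7.29×10⁻⁵ × sin 64° = 1.31×10⁻⁴ s⁻¹
Geostrophic balance rearranged: |∂P/∂n| = f ρ V_g
|∂P/∂n| = 1.31×10⁻⁴ × 1.24 × 56.0 = 9.10×10⁻³ Pa/m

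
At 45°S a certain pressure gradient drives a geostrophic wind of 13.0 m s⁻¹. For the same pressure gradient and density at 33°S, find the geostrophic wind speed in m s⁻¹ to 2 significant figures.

With the same pressure gradient and density, V_g ∝ 1/f ∝ 1/sin φ.
V₂ = V₁ · sin φ₁ / sin φ₂ = 13.0 × sin 45° / sin 33°
V₂ = 13.0 × 0.7071/0.5446 = 17 m s⁻¹

17 m s⁻¹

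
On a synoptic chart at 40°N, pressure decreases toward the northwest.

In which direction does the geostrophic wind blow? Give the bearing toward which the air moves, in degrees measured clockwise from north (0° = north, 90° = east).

The pressure-gradient force points toward the northwest (bearing 315°).
Geostrophic balance: in the Northern Hemisphere the Coriolis force deflects motion to the right, so the geostrophic wind blows 90° to the right of the pressure-gradient force (low pressure on the left).
Rotating 315° by 90° clockwise gives 045° — the wind blows toward the northeast.

045°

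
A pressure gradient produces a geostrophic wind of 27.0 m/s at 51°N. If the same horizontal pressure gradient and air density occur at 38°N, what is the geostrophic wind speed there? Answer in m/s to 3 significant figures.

34.1 m/s

With the same pressure gradient and density, V_g ∝ 1/f ∝ 1/sin φ.
V₂ = V₁ · sin φ₁ / sin φ₂ = 27.0 × sin 51° / sin 38°
V₂ = 27.0 × 0.7771/0.6157 = 34.1 m/s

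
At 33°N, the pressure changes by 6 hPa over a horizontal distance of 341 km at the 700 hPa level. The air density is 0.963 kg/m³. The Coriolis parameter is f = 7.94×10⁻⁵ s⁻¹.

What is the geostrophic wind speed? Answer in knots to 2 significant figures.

45 knots

Pressure gradient: |∂P/∂n| = 600 Pa / 341000 m = 1.76×10⁻³ Pa/m
Geostrophic balance (pressure-gradient force = Coriolis force):
V_g = (1/(fρ)) |∂P/∂n| = 1.76×10⁻³ / (7.94×10⁻⁵ × 0.963) = 23.0 m/s
Converting: 23.0 m/s × 1.944 = 45 knots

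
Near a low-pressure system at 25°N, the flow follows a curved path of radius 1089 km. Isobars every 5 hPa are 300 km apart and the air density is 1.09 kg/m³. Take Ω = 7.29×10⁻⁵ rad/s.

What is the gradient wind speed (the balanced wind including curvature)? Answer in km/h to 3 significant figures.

Coriolis parameter at 25°N:
f = 2Ω sin φ = 2 × 7.29×10⁻⁵ × sin 25° = 6.16×10⁻⁵ s⁻¹
Pressure gradient: |∂P/∂n| = 500 Pa / 300000 m = 1.67×10⁻³ Pa/m
Geostrophic speed: V_g = |∂P/∂n|/(fρ) = 1.67×10⁻³/(6.16×10⁻⁵ × 1.09) = 24.8 m/s
Around a low, centrifugal force acts outward with Coriolis, so pressure-gradient force balances both:
(1/ρ)|∂P/∂n| = fV + V²/R  →  V² + fR·V − fR·V_g = 0
With fR = 6.16×10⁻⁵ × 1089×10³ m = 67.1 m/s:
V = [−fR + √((fR)² + 4 fR V_g)]/2 = [−67.1 + √(67.1² + 4×67.1×24.8)]/2 = 19.3 m/s
Subgeostrophic (V < V_g = 24.8 m/s), as expected around a low.
Converting: 19.3 m/s × 3.6 = 69.4 km/h

69.4 km/h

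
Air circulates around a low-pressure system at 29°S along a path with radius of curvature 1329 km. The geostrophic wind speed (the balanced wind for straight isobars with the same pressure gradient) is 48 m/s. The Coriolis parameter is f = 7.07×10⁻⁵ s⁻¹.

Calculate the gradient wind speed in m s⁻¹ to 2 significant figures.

35 m s⁻¹

Around a low, centrifugal force acts outward with Coriolis, so pressure-gradient force balances both:
(1/ρ)|∂P/∂n| = fV + V²/R  →  V² + fR·V − fR·V_g = 0
With fR = 7.07×10⁻⁵ × 1329×10³ m = 94.0 m/s:
V = [−fR + √((fR)² + 4 fR V_g)]/2 = [−94.0 + √(94.0² + 4×94.0×48)]/2 = 35 m/s
Subgeostrophic (V < V_g = 48 m/s), as expected around a low.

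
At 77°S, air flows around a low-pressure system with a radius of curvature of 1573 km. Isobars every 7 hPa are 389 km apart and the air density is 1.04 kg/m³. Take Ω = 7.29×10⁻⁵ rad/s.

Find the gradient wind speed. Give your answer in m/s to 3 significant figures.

11.6 m/s

Coriolis parameter at 77°S:
f = 2Ω sin φ = 2 × 7.29×10⁻⁵ × sin 77° = 1.42×10⁻⁴ s⁻¹
Pressure gradient: |∂P/∂n| = 700 Pa / 389000 m = 1.80×10⁻³ Pa/m
Geostrophic speed: V_g = |∂P/∂n|/(fρ) = 1.80×10⁻³/(1.42×10⁻⁴ × 1.04) = 12.2 m/s
Around a low, centrifugal force acts outward with Coriolis, so pressure-gradient force balances both:
(1/ρ)|∂P/∂n| = fV + V²/R  →  V² + fR·V − fR·V_g = 0
With fR = 1.42×10⁻⁴ × 1573×10³ m = 223 m/s:
V = [−fR + √((fR)² + 4 fR V_g)]/2 = [−223 + √(223² + 4×223×12.2)]/2 = 11.6 m/s
Subgeostrophic (V < V_g = 12.2 m/s), as expected around a low.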